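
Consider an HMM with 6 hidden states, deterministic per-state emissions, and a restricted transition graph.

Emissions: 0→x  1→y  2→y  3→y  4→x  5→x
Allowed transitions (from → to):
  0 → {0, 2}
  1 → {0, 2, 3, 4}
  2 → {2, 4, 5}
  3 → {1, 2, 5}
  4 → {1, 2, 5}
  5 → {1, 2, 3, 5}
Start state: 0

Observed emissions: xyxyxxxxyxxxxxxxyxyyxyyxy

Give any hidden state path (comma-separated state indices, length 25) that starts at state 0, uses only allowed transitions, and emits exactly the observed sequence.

  t0 'x' -> {0,4,5}, take 0 (start)
  t1 'y' -> {1,2,3}, take 2 (0->2 ok)
  t2 'x' -> {0,4,5}, take 5 (2->5 ok)
  t3 'y' -> {1,2,3}, take 2 (5->2 ok)
  t4 'x' -> {0,4,5}, take 5 (2->5 ok)
  t5 'x' -> {0,4,5}, take 5 (5->5 ok)
  t6 'x' -> {0,4,5}, take 5 (5->5 ok)
  t7 'x' -> {0,4,5}, take 5 (5->5 ok)
  t8 'y' -> {1,2,3}, take 1 (5->1 ok)
  t9 'x' -> {0,4,5}, take 0 (1->0 ok)
  t10 'x' -> {0,4,5}, take 0 (0->0 ok)
  t11 'x' -> {0,4,5}, take 0 (0->0 ok)
  t12 'x' -> {0,4,5}, take 0 (0->0 ok)
  t13 'x' -> {0,4,5}, take 0 (0->0 ok)
  t14 'x' -> {0,4,5}, take 0 (0->0 ok)
  t15 'x' -> {0,4,5}, take 0 (0->0 ok)
  t16 'y' -> {1,2,3}, take 2 (0->2 ok)
  t17 'x' -> {0,4,5}, take 5 (2->5 ok)
  t18 'y' -> {1,2,3}, take 3 (5->3 ok)
  t19 'y' -> {1,2,3}, take 2 (3->2 ok)
  t20 'x' -> {0,4,5}, take 5 (2->5 ok)
  t21 'y' -> {1,2,3}, take 1 (5->1 ok)
  t22 'y' -> {1,2,3}, take 2 (1->2 ok)
  t23 'x' -> {0,4,5}, take 4 (2->4 ok)
  t24 'y' -> {1,2,3}, take 1 (4->1 ok)

0,2,5,2,5,5,5,5,1,0,0,0,0,0,0,0,2,5,3,2,5,1,2,4,1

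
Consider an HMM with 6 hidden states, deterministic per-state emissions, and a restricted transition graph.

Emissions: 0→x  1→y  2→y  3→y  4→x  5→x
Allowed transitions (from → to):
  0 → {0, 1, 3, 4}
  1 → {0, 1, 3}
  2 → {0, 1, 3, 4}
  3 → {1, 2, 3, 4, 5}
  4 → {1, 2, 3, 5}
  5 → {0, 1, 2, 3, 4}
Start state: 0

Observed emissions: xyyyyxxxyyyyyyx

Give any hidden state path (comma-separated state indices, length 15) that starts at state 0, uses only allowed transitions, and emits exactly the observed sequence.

  t0 'x' -> {0,4,5}, take 0 (start)
  t1 'y' -> {1,2,3}, take 1 (0->1 ok)
  t2 'y' -> {1,2,3}, take 3 (1->3 ok)
  t3 'y' -> {1,2,3}, take 3 (3->3 ok)
  t4 'y' -> {1,2,3}, take 1 (3->1 ok)
  t5 'x' -> {0,4,5}, take 0 (1->0 ok)
  t6 'x' -> {0,4,5}, take 4 (0->4 ok)
  t7 'x' -> {0,4,5}, take 5 (4->5 ok)
  t8 'y' -> {1,2,3}, take 3 (5->3 ok)
  t9 'y' -> {1,2,3}, take 3 (3->3 ok)
  t10 'y' -> {1,2,3}, take 2 (3->2 ok)
  t11 'y' -> {1,2,3}, take 1 (2->1 ok)
  t12 'y' -> {1,2,3}, take 3 (1->3 ok)
  t13 'y' -> {1,2,3}, take 1 (3->1 ok)
  t14 'x' -> {0,4,5}, take 0 (1->0 ok)

0,1,3,3,1,0,4,5,3,3,2,1,3,1,0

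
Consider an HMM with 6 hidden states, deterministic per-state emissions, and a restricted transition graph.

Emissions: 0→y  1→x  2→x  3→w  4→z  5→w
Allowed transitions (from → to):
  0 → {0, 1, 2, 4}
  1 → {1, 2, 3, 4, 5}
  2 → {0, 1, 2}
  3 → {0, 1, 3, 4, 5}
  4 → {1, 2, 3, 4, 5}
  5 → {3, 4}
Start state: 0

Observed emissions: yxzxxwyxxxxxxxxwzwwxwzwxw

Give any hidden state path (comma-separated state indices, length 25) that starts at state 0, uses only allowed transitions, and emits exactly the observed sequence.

0,1,4,1,1,3,0,2,2,2,2,1,2,2,1,5,4,5,3,1,5,4,3,1,3

  pos 0: y in {0}, choose 0; start
  pos 1: x in {1,2}, choose 1; 0->1 ok
  pos 2: z in {4}, choose 4; 1->4 ok
  pos 3: x in {1,2}, choose 1; 4->1 ok
  pos 4: x in {1,2}, choose 1; 1->1 ok
  pos 5: w in {3,5}, choose 3; 1->3 ok
  pos 6: y in {0}, choose 0; 3->0 ok
  pos 7: x in {1,2}, choose 2; 0->2 ok
  pos 8: x in {1,2}, choose 2; 2->2 ok
  pos 9: x in {1,2}, choose 2; 2->2 ok
  pos 10: x in {1,2}, choose 2; 2->2 ok
  pos 11: x in {1,2}, choose 1; 2->1 ok
  pos 12: x in {1,2}, choose 2; 1->2 ok
  pos 13: x in {1,2}, choose 2; 2->2 ok
  pos 14: x in {1,2}, choose 1; 2->1 ok
  pos 15: w in {3,5}, choose 5; 1->5 ok
  pos 16: z in {4}, choose 4; 5->4 ok
  pos 17: w in {3,5}, choose 5; 4->5 ok
  pos 18: w in {3,5}, choose 3; 5->3 ok
  pos 19: x in {1,2}, choose 1; 3->1 ok
  pos 20: w in {3,5}, choose 5; 1->5 ok
  pos 21: z in {4}, choose 4; 5->4 ok
  pos 22: w in {3,5}, choose 3; 4->3 ok
  pos 23: x in {1,2}, choose 1; 3->1 ok
  pos 24: w in {3,5}, choose 3; 1->3 ok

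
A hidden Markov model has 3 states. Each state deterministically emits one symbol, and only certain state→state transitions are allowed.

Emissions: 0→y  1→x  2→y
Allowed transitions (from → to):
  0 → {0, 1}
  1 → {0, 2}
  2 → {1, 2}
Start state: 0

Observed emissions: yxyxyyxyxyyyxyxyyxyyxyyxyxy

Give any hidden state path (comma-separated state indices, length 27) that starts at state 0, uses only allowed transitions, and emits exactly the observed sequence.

  [0] y  {0,2}  => 0  start
  [1] x  {1}  => 1  0->1 ok
  [2] y  {0,2}  => 0  1->0 ok
  [3] x  {1}  => 1  0->1 ok
  [4] y  {0,2}  => 0  1->0 ok
  [5] y  {0,2}  => 0  0->0 ok
  [6] x  {1}  => 1  0->1 ok
  [7] y  {0,2}  => 2  1->2 ok
  [8] x  {1}  => 1  2->1 ok
  [9] y  {0,2}  => 0  1->0 ok
  [10] y  {0,2}  => 0  0->0 ok
  [11] y  {0,2}  => 0  0->0 ok
  [12] x  {1}  => 1  0->1 ok
  [13] y  {0,2}  => 2  1->2 ok
  [14] x  {1}  => 1  2->1 ok
  [15] y  {0,2}  => 0  1->0 ok
  [16] y  {0,2}  => 0  0->0 ok
  [17] x  {1}  => 1  0->1 ok
  [18] y  {0,2}  => 0  1->0 ok
  [19] y  {0,2}  => 0  0->0 ok
  [20] x  {1}  => 1  0->1 ok
  [21] y  {0,2}  => 2  1->2 ok
  [22] y  {0,2}  => 2  2->2 ok
  [23] x  {1}  => 1  2->1 ok
  [24] y  {0,2}  => 0  1->0 ok
  [25] x  {1}  => 1  0->1 ok
  [26] y  {0,2}  => 0  1->0 ok

0,1,0,1,0,0,1,2,1,0,0,0,1,2,1,0,0,1,0,0,1,2,2,1,0,1,0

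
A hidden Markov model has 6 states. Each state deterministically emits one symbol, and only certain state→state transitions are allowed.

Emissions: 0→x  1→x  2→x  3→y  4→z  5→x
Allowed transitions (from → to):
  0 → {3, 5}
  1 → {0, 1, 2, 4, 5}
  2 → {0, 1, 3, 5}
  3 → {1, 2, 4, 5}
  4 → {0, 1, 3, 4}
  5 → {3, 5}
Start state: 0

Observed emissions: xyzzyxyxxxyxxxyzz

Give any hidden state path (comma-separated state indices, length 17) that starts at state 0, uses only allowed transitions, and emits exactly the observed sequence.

0,3,4,4,3,5,3,1,2,0,3,5,5,5,3,4,4

  [0] x  {0,1,2,5}  => 0  start
  [1] y  {3}  => 3  0->3 ok
  [2] z  {4}  => 4  3->4 ok
  [3] z  {4}  => 4  4->4 ok
  [4] y  {3}  => 3  4->3 ok
  [5] x  {0,1,2,5}  => 5  3->5 ok
  [6] y  {3}  => 3  5->3 ok
  [7] x  {0,1,2,5}  => 1  3->1 ok
  [8] x  {0,1,2,5}  => 2  1->2 ok
  [9] x  {0,1,2,5}  => 0  2->0 ok
  [10] y  {3}  => 3  0->3 ok
  [11] x  {0,1,2,5}  => 5  3->5 ok
  [12] x  {0,1,2,5}  => 5  5->5 ok
  [13] x  {0,1,2,5}  => 5  5->5 ok
  [14] y  {3}  => 3  5->3 ok
  [15] z  {4}  => 4  3->4 ok
  [16] z  {4}  => 4  4->4 ok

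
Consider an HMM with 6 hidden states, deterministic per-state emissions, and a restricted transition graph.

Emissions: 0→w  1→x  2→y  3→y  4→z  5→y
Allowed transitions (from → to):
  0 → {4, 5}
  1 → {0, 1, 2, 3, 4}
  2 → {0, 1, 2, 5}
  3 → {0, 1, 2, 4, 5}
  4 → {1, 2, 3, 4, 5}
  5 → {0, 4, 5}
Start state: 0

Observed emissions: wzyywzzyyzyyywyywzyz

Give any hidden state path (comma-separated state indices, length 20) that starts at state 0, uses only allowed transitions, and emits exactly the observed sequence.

0,4,2,2,0,4,4,2,5,4,5,5,5,0,5,5,0,4,5,4

  0: obs=w cand={0} pick 0 [start]
  1: obs=z cand={4} pick 4 [0->4 ok]
  2: obs=y cand={2,3,5} pick 2 [4->2 ok]
  3: obs=y cand={2,3,5} pick 2 [2->2 ok]
  4: obs=w cand={0} pick 0 [2->0 ok]
  5: obs=z cand={4} pick 4 [0->4 ok]
  6: obs=z cand={4} pick 4 [4->4 ok]
  7: obs=y cand={2,3,5} pick 2 [4->2 ok]
  8: obs=y cand={2,3,5} pick 5 [2->5 ok]
  9: obs=z cand={4} pick 4 [5->4 ok]
  10: obs=y cand={2,3,5} pick 5 [4->5 ok]
  11: obs=y cand={2,3,5} pick 5 [5->5 ok]
  12: obs=y cand={2,3,5} pick 5 [5->5 ok]
  13: obs=w cand={0} pick 0 [5->0 ok]
  14: obs=y cand={2,3,5} pick 5 [0->5 ok]
  15: obs=y cand={2,3,5} pick 5 [5->5 ok]
  16: obs=w cand={0} pick 0 [5->0 ok]
  17: obs=z cand={4} pick 4 [0->4 ok]
  18: obs=y cand={2,3,5} pick 5 [4->5 ok]
  19: obs=z cand={4} pick 4 [5->4 ok]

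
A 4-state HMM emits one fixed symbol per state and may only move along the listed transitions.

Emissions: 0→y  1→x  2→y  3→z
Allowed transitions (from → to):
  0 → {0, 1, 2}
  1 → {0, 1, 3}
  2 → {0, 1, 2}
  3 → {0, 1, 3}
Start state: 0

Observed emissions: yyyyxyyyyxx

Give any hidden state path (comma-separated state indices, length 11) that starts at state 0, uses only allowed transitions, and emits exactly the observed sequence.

0,2,2,2,1,0,0,0,0,1,1

  0: obs=y cand={0,2} pick 0 [start]
  1: obs=y cand={0,2} pick 2 [0->2 ok]
  2: obs=y cand={0,2} pick 2 [2->2 ok]
  3: obs=y cand={0,2} pick 2 [2->2 ok]
  4: obs=x cand={1} pick 1 [2->1 ok]
  5: obs=y cand={0,2} pick 0 [1->0 ok]
  6: obs=y cand={0,2} pick 0 [0->0 ok]
  7: obs=y cand={0,2} pick 0 [0->0 ok]
  8: obs=y cand={0,2} pick 0 [0->0 ok]
  9: obs=x cand={1} pick 1 [0->1 ok]
  10: obs=x cand={1} pick 1 [1->1 ok]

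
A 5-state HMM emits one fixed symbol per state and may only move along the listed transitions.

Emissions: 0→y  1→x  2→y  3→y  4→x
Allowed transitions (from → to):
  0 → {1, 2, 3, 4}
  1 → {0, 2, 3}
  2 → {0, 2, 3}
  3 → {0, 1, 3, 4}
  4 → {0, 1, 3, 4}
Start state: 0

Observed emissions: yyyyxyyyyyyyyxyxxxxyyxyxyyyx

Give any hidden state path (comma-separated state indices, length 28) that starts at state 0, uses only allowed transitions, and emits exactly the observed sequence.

  t0 'y' -> {0,2,3}, take 0 (start)
  t1 'y' -> {0,2,3}, take 2 (0->2 ok)
  t2 'y' -> {0,2,3}, take 0 (2->0 ok)
  t3 'y' -> {0,2,3}, take 3 (0->3 ok)
  t4 'x' -> {1,4}, take 4 (3->4 ok)
  t5 'y' -> {0,2,3}, take 3 (4->3 ok)
  t6 'y' -> {0,2,3}, take 0 (3->0 ok)
  t7 'y' -> {0,2,3}, take 3 (0->3 ok)
  t8 'y' -> {0,2,3}, take 3 (3->3 ok)
  t9 'y' -> {0,2,3}, take 0 (3->0 ok)
  t10 'y' -> {0,2,3}, take 3 (0->3 ok)
  t11 'y' -> {0,2,3}, take 3 (3->3 ok)
  t12 'y' -> {0,2,3}, take 0 (3->0 ok)
  t13 'x' -> {1,4}, take 1 (0->1 ok)
  t14 'y' -> {0,2,3}, take 3 (1->3 ok)
  t15 'x' -> {1,4}, take 4 (3->4 ok)
  t16 'x' -> {1,4}, take 4 (4->4 ok)
  t17 'x' -> {1,4}, take 4 (4->4 ok)
  t18 'x' -> {1,4}, take 4 (4->4 ok)
  t19 'y' -> {0,2,3}, take 3 (4->3 ok)
  t20 'y' -> {0,2,3}, take 0 (3->0 ok)
  t21 'x' -> {1,4}, take 4 (0->4 ok)
  t22 'y' -> {0,2,3}, take 3 (4->3 ok)
  t23 'x' -> {1,4}, take 1 (3->1 ok)
  t24 'y' -> {0,2,3}, take 2 (1->2 ok)
  t25 'y' -> {0,2,3}, take 2 (2->2 ok)
  t26 'y' -> {0,2,3}, take 3 (2->3 ok)
  t27 'x' -> {1,4}, take 1 (3->1 ok)

0,2,0,3,4,3,0,3,3,0,3,3,0,1,3,4,4,4,4,3,0,4,3,1,2,2,3,1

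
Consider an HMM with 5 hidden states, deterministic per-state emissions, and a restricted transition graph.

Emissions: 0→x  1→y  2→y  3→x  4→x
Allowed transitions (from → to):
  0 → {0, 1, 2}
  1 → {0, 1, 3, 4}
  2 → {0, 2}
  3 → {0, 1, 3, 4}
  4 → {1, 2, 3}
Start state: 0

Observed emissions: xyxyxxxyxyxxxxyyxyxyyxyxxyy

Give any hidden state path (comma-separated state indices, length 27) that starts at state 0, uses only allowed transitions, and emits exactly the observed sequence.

  t0 'x' -> {0,3,4}, take 0 (start)
  t1 'y' -> {1,2}, take 2 (0->2 ok)
  t2 'x' -> {0,3,4}, take 0 (2->0 ok)
  t3 'y' -> {1,2}, take 2 (0->2 ok)
  t4 'x' -> {0,3,4}, take 0 (2->0 ok)
  t5 'x' -> {0,3,4}, take 0 (0->0 ok)
  t6 'x' -> {0,3,4}, take 0 (0->0 ok)
  t7 'y' -> {1,2}, take 2 (0->2 ok)
  t8 'x' -> {0,3,4}, take 0 (2->0 ok)
  t9 'y' -> {1,2}, take 2 (0->2 ok)
  t10 'x' -> {0,3,4}, take 0 (2->0 ok)
  t11 'x' -> {0,3,4}, take 0 (0->0 ok)
  t12 'x' -> {0,3,4}, take 0 (0->0 ok)
  t13 'x' -> {0,3,4}, take 0 (0->0 ok)
  t14 'y' -> {1,2}, take 2 (0->2 ok)
  t15 'y' -> {1,2}, take 2 (2->2 ok)
  t16 'x' -> {0,3,4}, take 0 (2->0 ok)
  t17 'y' -> {1,2}, take 2 (0->2 ok)
  t18 'x' -> {0,3,4}, take 0 (2->0 ok)
  t19 'y' -> {1,2}, take 2 (0->2 ok)
  t20 'y' -> {1,2}, take 2 (2->2 ok)
  t21 'x' -> {0,3,4}, take 0 (2->0 ok)
  t22 'y' -> {1,2}, take 1 (0->1 ok)
  t23 'x' -> {0,3,4}, take 3 (1->3 ok)
  t24 'x' -> {0,3,4}, take 4 (3->4 ok)
  t25 'y' -> {1,2}, take 2 (4->2 ok)
  t26 'y' -> {1,2}, take 2 (2->2 ok)

0,2,0,2,0,0,0,2,0,2,0,0,0,0,2,2,0,2,0,2,2,0,1,3,4,2,2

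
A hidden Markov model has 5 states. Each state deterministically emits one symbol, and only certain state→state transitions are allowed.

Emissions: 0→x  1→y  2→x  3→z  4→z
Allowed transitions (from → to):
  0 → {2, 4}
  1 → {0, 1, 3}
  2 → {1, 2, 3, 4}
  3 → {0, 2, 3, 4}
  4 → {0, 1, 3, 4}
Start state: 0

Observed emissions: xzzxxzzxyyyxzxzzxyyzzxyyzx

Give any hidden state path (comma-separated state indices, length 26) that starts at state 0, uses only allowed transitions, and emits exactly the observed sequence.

0,4,4,0,2,3,3,2,1,1,1,0,4,0,4,3,2,1,1,3,3,2,1,1,3,2

  [0] x  {0,2}  => 0  start
  [1] z  {3,4}  => 4  0->4 ok
  [2] z  {3,4}  => 4  4->4 ok
  [3] x  {0,2}  => 0  4->0 ok
  [4] x  {0,2}  => 2  0->2 ok
  [5] z  {3,4}  => 3  2->3 ok
  [6] z  {3,4}  => 3  3->3 ok
  [7] x  {0,2}  => 2  3->2 ok
  [8] y  {1}  => 1  2->1 ok
  [9] y  {1}  => 1  1->1 ok
  [10] y  {1}  => 1  1->1 ok
  [11] x  {0,2}  => 0  1->0 ok
  [12] z  {3,4}  => 4  0->4 ok
  [13] x  {0,2}  => 0  4->0 ok
  [14] z  {3,4}  => 4  0->4 ok
  [15] z  {3,4}  => 3  4->3 ok
  [16] x  {0,2}  => 2  3->2 ok
  [17] y  {1}  => 1  2->1 ok
  [18] y  {1}  => 1  1->1 ok
  [19] z  {3,4}  => 3  1->3 ok
  [20] z  {3,4}  => 3  3->3 ok
  [21] x  {0,2}  => 2  3->2 ok
  [22] y  {1}  => 1  2->1 ok
  [23] y  {1}  => 1  1->1 ok
  [24] z  {3,4}  => 3  1->3 ok
  [25] x  {0,2}  => 2  3->2 ok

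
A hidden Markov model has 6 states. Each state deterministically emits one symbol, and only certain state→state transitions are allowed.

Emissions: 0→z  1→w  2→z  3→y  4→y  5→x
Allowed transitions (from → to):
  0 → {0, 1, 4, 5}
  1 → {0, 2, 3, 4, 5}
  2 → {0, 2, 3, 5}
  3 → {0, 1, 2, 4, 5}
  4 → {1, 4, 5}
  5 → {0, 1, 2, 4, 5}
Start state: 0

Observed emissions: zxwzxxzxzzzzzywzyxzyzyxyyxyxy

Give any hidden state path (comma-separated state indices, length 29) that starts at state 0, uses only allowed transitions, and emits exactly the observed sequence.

0,5,1,0,5,5,2,5,2,2,2,2,0,4,1,2,3,5,2,3,0,4,5,4,4,5,4,5,4

  [0] z  {0,2}  => 0  start
  [1] x  {5}  => 5  0->5 ok
  [2] w  {1}  => 1  5->1 ok
  [3] z  {0,2}  => 0  1->0 ok
  [4] x  {5}  => 5  0->5 ok
  [5] x  {5}  => 5  5->5 ok
  [6] z  {0,2}  => 2  5->2 ok
  [7] x  {5}  => 5  2->5 ok
  [8] z  {0,2}  => 2  5->2 ok
  [9] z  {0,2}  => 2  2->2 ok
  [10] z  {0,2}  => 2  2->2 ok
  [11] z  {0,2}  => 2  2->2 ok
  [12] z  {0,2}  => 0  2->0 ok
  [13] y  {3,4}  => 4  0->4 ok
  [14] w  {1}  => 1  4->1 ok
  [15] z  {0,2}  => 2  1->2 ok
  [16] y  {3,4}  => 3  2->3 ok
  [17] x  {5}  => 5  3->5 ok
  [18] z  {0,2}  => 2  5->2 ok
  [19] y  {3,4}  => 3  2->3 ok
  [20] z  {0,2}  => 0  3->0 ok
  [21] y  {3,4}  => 4  0->4 ok
  [22] x  {5}  => 5  4->5 ok
  [23] y  {3,4}  => 4  5->4 ok
  [24] y  {3,4}  => 4  4->4 ok
  [25] x  {5}  => 5  4->5 ok
  [26] y  {3,4}  => 4  5->4 ok
  [27] x  {5}  => 5  4->5 ok
  [28] y  {3,4}  => 4  5->4 ok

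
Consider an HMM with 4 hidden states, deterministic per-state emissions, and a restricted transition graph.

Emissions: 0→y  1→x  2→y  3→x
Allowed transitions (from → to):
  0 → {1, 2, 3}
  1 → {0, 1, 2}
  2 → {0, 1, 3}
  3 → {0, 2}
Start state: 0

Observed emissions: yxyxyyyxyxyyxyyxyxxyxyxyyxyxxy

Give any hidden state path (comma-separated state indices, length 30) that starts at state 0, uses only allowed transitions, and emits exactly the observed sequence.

0,3,2,3,0,2,0,1,2,3,2,0,3,0,2,3,0,1,1,2,1,2,3,0,2,3,0,1,1,2

  t0 'y' -> {0,2}, take 0 (start)
  t1 'x' -> {1,3}, take 3 (0->3 ok)
  t2 'y' -> {0,2}, take 2 (3->2 ok)
  t3 'x' -> {1,3}, take 3 (2->3 ok)
  t4 'y' -> {0,2}, take 0 (3->0 ok)
  t5 'y' -> {0,2}, take 2 (0->2 ok)
  t6 'y' -> {0,2}, take 0 (2->0 ok)
  t7 'x' -> {1,3}, take 1 (0->1 ok)
  t8 'y' -> {0,2}, take 2 (1->2 ok)
  t9 'x' -> {1,3}, take 3 (2->3 ok)
  t10 'y' -> {0,2}, take 2 (3->2 ok)
  t11 'y' -> {0,2}, take 0 (2->0 ok)
  t12 'x' -> {1,3}, take 3 (0->3 ok)
  t13 'y' -> {0,2}, take 0 (3->0 ok)
  t14 'y' -> {0,2}, take 2 (0->2 ok)
  t15 'x' -> {1,3}, take 3 (2->3 ok)
  t16 'y' -> {0,2}, take 0 (3->0 ok)
  t17 'x' -> {1,3}, take 1 (0->1 ok)
  t18 'x' -> {1,3}, take 1 (1->1 ok)
  t19 'y' -> {0,2}, take 2 (1->2 ok)
  t20 'x' -> {1,3}, take 1 (2->1 ok)
  t21 'y' -> {0,2}, take 2 (1->2 ok)
  t22 'x' -> {1,3}, take 3 (2->3 ok)
  t23 'y' -> {0,2}, take 0 (3->0 ok)
  t24 'y' -> {0,2}, take 2 (0->2 ok)
  t25 'x' -> {1,3}, take 3 (2->3 ok)
  t26 'y' -> {0,2}, take 0 (3->0 ok)
  t27 'x' -> {1,3}, take 1 (0->1 ok)
  t28 'x' -> {1,3}, take 1 (1->1 ok)
  t29 'y' -> {0,2}, take 2 (1->2 ok)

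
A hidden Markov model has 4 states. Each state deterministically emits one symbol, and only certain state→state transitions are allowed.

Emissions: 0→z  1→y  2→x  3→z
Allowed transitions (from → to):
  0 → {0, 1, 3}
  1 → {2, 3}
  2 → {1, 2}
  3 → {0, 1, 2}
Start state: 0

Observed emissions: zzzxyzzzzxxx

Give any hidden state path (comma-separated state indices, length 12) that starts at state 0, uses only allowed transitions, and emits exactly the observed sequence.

  pos 0: z in {0,3}, choose 0; start
  pos 1: z in {0,3}, choose 0; 0->0 ok
  pos 2: z in {0,3}, choose 3; 0->3 ok
  pos 3: x in {2}, choose 2; 3->2 ok
  pos 4: y in {1}, choose 1; 2->1 ok
  pos 5: z in {0,3}, choose 3; 1->3 ok
  pos 6: z in {0,3}, choose 0; 3->0 ok
  pos 7: z in {0,3}, choose 0; 0->0 ok
  pos 8: z in {0,3}, choose 3; 0->3 ok
  pos 9: x in {2}, choose 2; 3->2 ok
  pos 10: x in {2}, choose 2; 2->2 ok
  pos 11: x in {2}, choose 2; 2->2 ok

0,0,3,2,1,3,0,0,3,2,2,2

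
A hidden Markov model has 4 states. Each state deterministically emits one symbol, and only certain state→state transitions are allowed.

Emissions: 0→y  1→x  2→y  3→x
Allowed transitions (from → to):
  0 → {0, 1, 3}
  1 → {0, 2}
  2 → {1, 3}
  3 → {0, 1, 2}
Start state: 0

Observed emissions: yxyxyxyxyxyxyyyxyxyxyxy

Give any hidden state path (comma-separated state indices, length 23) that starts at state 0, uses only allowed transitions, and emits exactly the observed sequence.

  t0 'y' -> {0,2}, take 0 (start)
  t1 'x' -> {1,3}, take 1 (0->1 ok)
  t2 'y' -> {0,2}, take 0 (1->0 ok)
  t3 'x' -> {1,3}, take 1 (0->1 ok)
  t4 'y' -> {0,2}, take 2 (1->2 ok)
  t5 'x' -> {1,3}, take 1 (2->1 ok)
  t6 'y' -> {0,2}, take 0 (1->0 ok)
  t7 'x' -> {1,3}, take 1 (0->1 ok)
  t8 'y' -> {0,2}, take 0 (1->0 ok)
  t9 'x' -> {1,3}, take 1 (0->1 ok)
  t10 'y' -> {0,2}, take 2 (1->2 ok)
  t11 'x' -> {1,3}, take 1 (2->1 ok)
  t12 'y' -> {0,2}, take 0 (1->0 ok)
  t13 'y' -> {0,2}, take 0 (0->0 ok)
  t14 'y' -> {0,2}, take 0 (0->0 ok)
  t15 'x' -> {1,3}, take 3 (0->3 ok)
  t16 'y' -> {0,2}, take 2 (3->2 ok)
  t17 'x' -> {1,3}, take 1 (2->1 ok)
  t18 'y' -> {0,2}, take 0 (1->0 ok)
  t19 'x' -> {1,3}, take 3 (0->3 ok)
  t20 'y' -> {0,2}, take 2 (3->2 ok)
  t21 'x' -> {1,3}, take 3 (2->3 ok)
  t22 'y' -> {0,2}, take 2 (3->2 ok)

0,1,0,1,2,1,0,1,0,1,2,1,0,0,0,3,2,1,0,3,2,3,2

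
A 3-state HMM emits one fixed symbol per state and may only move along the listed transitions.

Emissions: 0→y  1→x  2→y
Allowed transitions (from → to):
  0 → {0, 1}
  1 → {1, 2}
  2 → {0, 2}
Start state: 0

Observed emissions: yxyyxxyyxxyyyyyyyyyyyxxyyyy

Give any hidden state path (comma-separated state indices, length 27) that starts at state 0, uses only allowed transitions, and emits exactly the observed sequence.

  t0 'y' -> {0,2}, take 0 (start)
  t1 'x' -> {1}, take 1 (0->1 ok)
  t2 'y' -> {0,2}, take 2 (1->2 ok)
  t3 'y' -> {0,2}, take 0 (2->0 ok)
  t4 'x' -> {1}, take 1 (0->1 ok)
  t5 'x' -> {1}, take 1 (1->1 ok)
  t6 'y' -> {0,2}, take 2 (1->2 ok)
  t7 'y' -> {0,2}, take 0 (2->0 ok)
  t8 'x' -> {1}, take 1 (0->1 ok)
  t9 'x' -> {1}, take 1 (1->1 ok)
  t10 'y' -> {0,2}, take 2 (1->2 ok)
  t11 'y' -> {0,2}, take 2 (2->2 ok)
  t12 'y' -> {0,2}, take 2 (2->2 ok)
  t13 'y' -> {0,2}, take 2 (2->2 ok)
  t14 'y' -> {0,2}, take 0 (2->0 ok)
  t15 'y' -> {0,2}, take 0 (0->0 ok)
  t16 'y' -> {0,2}, take 0 (0->0 ok)
  t17 'y' -> {0,2}, take 0 (0->0 ok)
  t18 'y' -> {0,2}, take 0 (0->0 ok)
  t19 'y' -> {0,2}, take 0 (0->0 ok)
  t20 'y' -> {0,2}, take 0 (0->0 ok)
  t21 'x' -> {1}, take 1 (0->1 ok)
  t22 'x' -> {1}, take 1 (1->1 ok)
  t23 'y' -> {0,2}, take 2 (1->2 ok)
  t24 'y' -> {0,2}, take 2 (2->2 ok)
  t25 'y' -> {0,2}, take 2 (2->2 ok)
  t26 'y' -> {0,2}, take 2 (2->2 ok)

0,1,2,0,1,1,2,0,1,1,2,2,2,2,0,0,0,0,0,0,0,1,1,2,2,2,2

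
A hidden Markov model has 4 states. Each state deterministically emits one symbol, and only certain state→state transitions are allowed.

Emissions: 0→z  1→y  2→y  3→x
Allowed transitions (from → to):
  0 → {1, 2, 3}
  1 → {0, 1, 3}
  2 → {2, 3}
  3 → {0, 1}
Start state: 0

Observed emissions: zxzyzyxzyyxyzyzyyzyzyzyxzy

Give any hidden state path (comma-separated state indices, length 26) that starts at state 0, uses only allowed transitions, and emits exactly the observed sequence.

  [0] z  {0}  => 0  start
  [1] x  {3}  => 3  0->3 ok
  [2] z  {0}  => 0  3->0 ok
  [3] y  {1,2}  => 1  0->1 ok
  [4] z  {0}  => 0  1->0 ok
  [5] y  {1,2}  => 2  0->2 ok
  [6] x  {3}  => 3  2->3 ok
  [7] z  {0}  => 0  3->0 ok
  [8] y  {1,2}  => 2  0->2 ok
  [9] y  {1,2}  => 2  2->2 ok
  [10] x  {3}  => 3  2->3 ok
  [11] y  {1,2}  => 1  3->1 ok
  [12] z  {0}  => 0  1->0 ok
  [13] y  {1,2}  => 1  0->1 ok
  [14] z  {0}  => 0  1->0 ok
  [15] y  {1,2}  => 1  0->1 ok
  [16] y  {1,2}  => 1  1->1 ok
  [17] z  {0}  => 0  1->0 ok
  [18] y  {1,2}  => 1  0->1 ok
  [19] z  {0}  => 0  1->0 ok
  [20] y  {1,2}  => 1  0->1 ok
  [21] z  {0}  => 0  1->0 ok
  [22] y  {1,2}  => 2  0->2 ok
  [23] x  {3}  => 3  2->3 ok
  [24] z  {0}  => 0  3->0 ok
  [25] y  {1,2}  => 2  0->2 ok

0,3,0,1,0,2,3,0,2,2,3,1,0,1,0,1,1,0,1,0,1,0,2,3,0,2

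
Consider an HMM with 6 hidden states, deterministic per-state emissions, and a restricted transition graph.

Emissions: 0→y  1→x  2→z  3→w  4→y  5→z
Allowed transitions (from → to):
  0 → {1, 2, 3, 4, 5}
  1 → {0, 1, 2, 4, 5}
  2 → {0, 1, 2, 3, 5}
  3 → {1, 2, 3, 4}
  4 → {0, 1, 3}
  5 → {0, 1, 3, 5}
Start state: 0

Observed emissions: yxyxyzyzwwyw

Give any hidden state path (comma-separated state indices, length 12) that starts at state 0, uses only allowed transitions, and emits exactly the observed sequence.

0,1,4,1,0,5,0,5,3,3,4,3

  0: obs=y cand={0,4} pick 0 [start]
  1: obs=x cand={1} pick 1 [0->1 ok]
  2: obs=y cand={0,4} pick 4 [1->4 ok]
  3: obs=x cand={1} pick 1 [4->1 ok]
  4: obs=y cand={0,4} pick 0 [1->0 ok]
  5: obs=z cand={2,5} pick 5 [0->5 ok]
  6: obs=y cand={0,4} pick 0 [5->0 ok]
  7: obs=z cand={2,5} pick 5 [0->5 ok]
  8: obs=w cand={3} pick 3 [5->3 ok]
  9: obs=w cand={3} pick 3 [3->3 ok]
  10: obs=y cand={0,4} pick 4 [3->4 ok]
  11: obs=w cand={3} pick 3 [4->3 ok]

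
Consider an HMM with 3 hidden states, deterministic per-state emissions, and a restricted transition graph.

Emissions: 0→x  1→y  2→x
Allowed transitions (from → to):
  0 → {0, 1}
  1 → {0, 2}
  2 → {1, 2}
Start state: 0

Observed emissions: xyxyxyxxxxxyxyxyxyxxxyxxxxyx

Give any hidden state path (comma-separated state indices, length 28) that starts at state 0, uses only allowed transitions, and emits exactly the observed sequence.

  t0 'x' -> {0,2}, take 0 (start)
  t1 'y' -> {1}, take 1 (0->1 ok)
  t2 'x' -> {0,2}, take 2 (1->2 ok)
  t3 'y' -> {1}, take 1 (2->1 ok)
  t4 'x' -> {0,2}, take 2 (1->2 ok)
  t5 'y' -> {1}, take 1 (2->1 ok)
  t6 'x' -> {0,2}, take 0 (1->0 ok)
  t7 'x' -> {0,2}, take 0 (0->0 ok)
  t8 'x' -> {0,2}, take 0 (0->0 ok)
  t9 'x' -> {0,2}, take 0 (0->0 ok)
  t10 'x' -> {0,2}, take 0 (0->0 ok)
  t11 'y' -> {1}, take 1 (0->1 ok)
  t12 'x' -> {0,2}, take 0 (1->0 ok)
  t13 'y' -> {1}, take 1 (0->1 ok)
  t14 'x' -> {0,2}, take 0 (1->0 ok)
  t15 'y' -> {1}, take 1 (0->1 ok)
  t16 'x' -> {0,2}, take 0 (1->0 ok)
  t17 'y' -> {1}, take 1 (0->1 ok)
  t18 'x' -> {0,2}, take 2 (1->2 ok)
  t19 'x' -> {0,2}, take 2 (2->2 ok)
  t20 'x' -> {0,2}, take 2 (2->2 ok)
  t21 'y' -> {1}, take 1 (2->1 ok)
  t22 'x' -> {0,2}, take 0 (1->0 ok)
  t23 'x' -> {0,2}, take 0 (0->0 ok)
  t24 'x' -> {0,2}, take 0 (0->0 ok)
  t25 'x' -> {0,2}, take 0 (0->0 ok)
  t26 'y' -> {1}, take 1 (0->1 ok)
  t27 'x' -> {0,2}, take 2 (1->2 ok)

0,1,2,1,2,1,0,0,0,0,0,1,0,1,0,1,0,1,2,2,2,1,0,0,0,0,1,2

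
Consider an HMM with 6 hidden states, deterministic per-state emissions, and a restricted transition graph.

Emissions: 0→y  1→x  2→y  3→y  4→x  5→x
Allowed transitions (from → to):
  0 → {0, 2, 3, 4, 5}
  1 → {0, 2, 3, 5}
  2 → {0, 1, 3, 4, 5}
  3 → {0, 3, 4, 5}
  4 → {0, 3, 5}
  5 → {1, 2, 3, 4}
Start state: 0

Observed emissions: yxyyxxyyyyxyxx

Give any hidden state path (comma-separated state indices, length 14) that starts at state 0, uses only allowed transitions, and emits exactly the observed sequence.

  0: obs=y cand={0,2,3} pick 0 [start]
  1: obs=x cand={1,4,5} pick 4 [0->4 ok]
  2: obs=y cand={0,2,3} pick 0 [4->0 ok]
  3: obs=y cand={0,2,3} pick 0 [0->0 ok]
  4: obs=x cand={1,4,5} pick 5 [0->5 ok]
  5: obs=x cand={1,4,5} pick 1 [5->1 ok]
  6: obs=y cand={0,2,3} pick 3 [1->3 ok]
  7: obs=y cand={0,2,3} pick 3 [3->3 ok]
  8: obs=y cand={0,2,3} pick 0 [3->0 ok]
  9: obs=y cand={0,2,3} pick 3 [0->3 ok]
  10: obs=x cand={1,4,5} pick 5 [3->5 ok]
  11: obs=y cand={0,2,3} pick 2 [5->2 ok]
  12: obs=x cand={1,4,5} pick 1 [2->1 ok]
  13: obs=x cand={1,4,5} pick 5 [1->5 ok]

0,4,0,0,5,1,3,3,0,3,5,2,1,5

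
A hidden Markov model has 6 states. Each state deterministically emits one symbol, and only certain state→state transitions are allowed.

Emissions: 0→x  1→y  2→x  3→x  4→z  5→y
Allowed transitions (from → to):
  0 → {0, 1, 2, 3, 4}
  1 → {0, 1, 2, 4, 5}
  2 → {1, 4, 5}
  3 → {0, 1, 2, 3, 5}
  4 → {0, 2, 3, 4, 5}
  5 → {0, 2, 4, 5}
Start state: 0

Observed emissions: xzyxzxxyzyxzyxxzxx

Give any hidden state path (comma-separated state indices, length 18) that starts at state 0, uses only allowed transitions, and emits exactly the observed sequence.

  pos 0: x in {0,2,3}, choose 0; start
  pos 1: z in {4}, choose 4; 0->4 ok
  pos 2: y in {1,5}, choose 5; 4->5 ok
  pos 3: x in {0,2,3}, choose 2; 5->2 ok
  pos 4: z in {4}, choose 4; 2->4 ok
  pos 5: x in {0,2,3}, choose 3; 4->3 ok
  pos 6: x in {0,2,3}, choose 2; 3->2 ok
  pos 7: y in {1,5}, choose 1; 2->1 ok
  pos 8: z in {4}, choose 4; 1->4 ok
  pos 9: y in {1,5}, choose 5; 4->5 ok
  pos 10: x in {0,2,3}, choose 2; 5->2 ok
  pos 11: z in {4}, choose 4; 2->4 ok
  pos 12: y in {1,5}, choose 5; 4->5 ok
  pos 13: x in {0,2,3}, choose 0; 5->0 ok
  pos 14: x in {0,2,3}, choose 2; 0->2 ok
  pos 15: z in {4}, choose 4; 2->4 ok
  pos 16: x in {0,2,3}, choose 0; 4->0 ok
  pos 17: x in {0,2,3}, choose 0; 0->0 ok

0,4,5,2,4,3,2,1,4,5,2,4,5,0,2,4,0,0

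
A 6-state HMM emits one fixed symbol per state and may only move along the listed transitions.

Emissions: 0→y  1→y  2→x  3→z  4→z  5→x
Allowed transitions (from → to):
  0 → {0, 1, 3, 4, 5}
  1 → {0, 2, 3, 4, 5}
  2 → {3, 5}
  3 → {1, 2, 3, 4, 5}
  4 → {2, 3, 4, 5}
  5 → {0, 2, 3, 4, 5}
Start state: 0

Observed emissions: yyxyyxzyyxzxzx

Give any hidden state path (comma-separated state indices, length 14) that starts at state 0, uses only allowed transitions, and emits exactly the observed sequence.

  [0] y  {0,1}  => 0  start
  [1] y  {0,1}  => 0  0->0 ok
  [2] x  {2,5}  => 5  0->5 ok
  [3] y  {0,1}  => 0  5->0 ok
  [4] y  {0,1}  => 1  0->1 ok
  [5] x  {2,5}  => 5  1->5 ok
  [6] z  {3,4}  => 3  5->3 ok
  [7] y  {0,1}  => 1  3->1 ok
  [8] y  {0,1}  => 0  1->0 ok
  [9] x  {2,5}  => 5  0->5 ok
  [10] z  {3,4}  => 3  5->3 ok
  [11] x  {2,5}  => 2  3->2 ok
  [12] z  {3,4}  => 3  2->3 ok
  [13] x  {2,5}  => 2  3->2 ok

0,0,5,0,1,5,3,1,0,5,3,2,3,2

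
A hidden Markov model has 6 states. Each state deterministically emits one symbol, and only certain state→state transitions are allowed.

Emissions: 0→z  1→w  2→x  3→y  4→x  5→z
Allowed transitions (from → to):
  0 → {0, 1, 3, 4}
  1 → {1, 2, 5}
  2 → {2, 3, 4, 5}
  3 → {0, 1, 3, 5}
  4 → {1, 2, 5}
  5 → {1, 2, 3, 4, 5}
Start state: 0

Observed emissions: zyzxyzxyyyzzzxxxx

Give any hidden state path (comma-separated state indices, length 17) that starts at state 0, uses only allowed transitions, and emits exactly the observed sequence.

0,3,5,2,3,5,2,3,3,3,5,5,5,2,2,2,4

  0: obs=z cand={0,5} pick 0 [start]
  1: obs=y cand={3} pick 3 [0->3 ok]
  2: obs=z cand={0,5} pick 5 [3->5 ok]
  3: obs=x cand={2,4} pick 2 [5->2 ok]
  4: obs=y cand={3} pick 3 [2->3 ok]
  5: obs=z cand={0,5} pick 5 [3->5 ok]
  6: obs=x cand={2,4} pick 2 [5->2 ok]
  7: obs=y cand={3} pick 3 [2->3 ok]
  8: obs=y cand={3} pick 3 [3->3 ok]
  9: obs=y cand={3} pick 3 [3->3 ok]
  10: obs=z cand={0,5} pick 5 [3->5 ok]
  11: obs=z cand={0,5} pick 5 [5->5 ok]
  12: obs=z cand={0,5} pick 5 [5->5 ok]
  13: obs=x cand={2,4} pick 2 [5->2 ok]
  14: obs=x cand={2,4} pick 2 [2->2 ok]
  15: obs=x cand={2,4} pick 2 [2->2 ok]
  16: obs=x cand={2,4} pick 4 [2->4 ok]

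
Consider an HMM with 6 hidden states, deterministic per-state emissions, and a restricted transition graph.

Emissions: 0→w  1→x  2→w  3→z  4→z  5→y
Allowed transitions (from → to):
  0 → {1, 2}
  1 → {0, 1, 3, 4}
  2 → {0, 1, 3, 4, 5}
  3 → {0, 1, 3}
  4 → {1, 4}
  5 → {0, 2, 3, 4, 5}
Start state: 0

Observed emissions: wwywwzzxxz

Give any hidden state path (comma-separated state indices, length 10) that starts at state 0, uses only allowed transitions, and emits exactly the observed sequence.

0,2,5,0,2,3,3,1,1,3

  [0] w  {0,2}  => 0  start
  [1] w  {0,2}  => 2  0->2 ok
  [2] y  {5}  => 5  2->5 ok
  [3] w  {0,2}  => 0  5->0 ok
  [4] w  {0,2}  => 2  0->2 ok
  [5] z  {3,4}  => 3  2->3 ok
  [6] z  {3,4}  => 3  3->3 ok
  [7] x  {1}  => 1  3->1 ok
  [8] x  {1}  => 1  1->1 ok
  [9] z  {3,4}  => 3  1->3 ok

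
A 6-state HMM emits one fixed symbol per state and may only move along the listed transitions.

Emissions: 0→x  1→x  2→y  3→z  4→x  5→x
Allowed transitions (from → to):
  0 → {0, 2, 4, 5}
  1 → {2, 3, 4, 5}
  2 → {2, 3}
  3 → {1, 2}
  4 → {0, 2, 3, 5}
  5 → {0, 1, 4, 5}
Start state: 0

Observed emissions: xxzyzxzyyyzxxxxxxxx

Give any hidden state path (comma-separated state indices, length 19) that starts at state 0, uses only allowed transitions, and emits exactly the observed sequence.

0,4,3,2,3,1,3,2,2,2,3,1,5,0,4,0,5,4,0

  0: obs=x cand={0,1,4,5} pick 0 [start]
  1: obs=x cand={0,1,4,5} pick 4 [0->4 ok]
  2: obs=z cand={3} pick 3 [4->3 ok]
  3: obs=y cand={2} pick 2 [3->2 ok]
  4: obs=z cand={3} pick 3 [2->3 ok]
  5: obs=x cand={0,1,4,5} pick 1 [3->1 ok]
  6: obs=z cand={3} pick 3 [1->3 ok]
  7: obs=y cand={2} pick 2 [3->2 ok]
  8: obs=y cand={2} pick 2 [2->2 ok]
  9: obs=y cand={2} pick 2 [2->2 ok]
  10: obs=z cand={3} pick 3 [2->3 ok]
  11: obs=x cand={0,1,4,5} pick 1 [3->1 ok]
  12: obs=x cand={0,1,4,5} pick 5 [1->5 ok]
  13: obs=x cand={0,1,4,5} pick 0 [5->0 ok]
  14: obs=x cand={0,1,4,5} pick 4 [0->4 ok]
  15: obs=x cand={0,1,4,5} pick 0 [4->0 ok]
  16: obs=x cand={0,1,4,5} pick 5 [0->5 ok]
  17: obs=x cand={0,1,4,5} pick 4 [5->4 ok]
  18: obs=x cand={0,1,4,5} pick 0 [4->0 ok]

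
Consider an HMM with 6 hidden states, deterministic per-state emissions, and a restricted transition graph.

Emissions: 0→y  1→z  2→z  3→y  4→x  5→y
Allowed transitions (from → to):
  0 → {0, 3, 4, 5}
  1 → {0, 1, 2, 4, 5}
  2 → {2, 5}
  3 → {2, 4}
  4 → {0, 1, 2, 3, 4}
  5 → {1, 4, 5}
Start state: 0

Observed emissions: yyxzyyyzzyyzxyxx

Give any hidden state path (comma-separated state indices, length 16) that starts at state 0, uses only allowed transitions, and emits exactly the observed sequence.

0,3,4,1,5,5,5,1,2,5,5,1,4,0,4,4

  [0] y  {0,3,5}  => 0  start
  [1] y  {0,3,5}  => 3  0->3 ok
  [2] x  {4}  => 4  3->4 ok
  [3] z  {1,2}  => 1  4->1 ok
  [4] y  {0,3,5}  => 5  1->5 ok
  [5] y  {0,3,5}  => 5  5->5 ok
  [6] y  {0,3,5}  => 5  5->5 ok
  [7] z  {1,2}  => 1  5->1 ok
  [8] z  {1,2}  => 2  1->2 ok
  [9] y  {0,3,5}  => 5  2->5 ok
  [10] y  {0,3,5}  => 5  5->5 ok
  [11] z  {1,2}  => 1  5->1 ok
  [12] x  {4}  => 4  1->4 ok
  [13] y  {0,3,5}  => 0  4->0 ok
  [14] x  {4}  => 4  0->4 ok
  [15] x  {4}  => 4  4->4 ok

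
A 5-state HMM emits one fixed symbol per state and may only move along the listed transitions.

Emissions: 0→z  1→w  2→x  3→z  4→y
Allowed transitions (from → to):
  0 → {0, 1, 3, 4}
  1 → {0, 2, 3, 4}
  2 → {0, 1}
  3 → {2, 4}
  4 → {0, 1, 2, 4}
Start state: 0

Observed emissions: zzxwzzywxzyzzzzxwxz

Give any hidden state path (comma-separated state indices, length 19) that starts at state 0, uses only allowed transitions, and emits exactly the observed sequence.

0,3,2,1,0,3,4,1,2,0,4,0,0,0,3,2,1,2,0

  [0] z  {0,3}  => 0  start
  [1] z  {0,3}  => 3  0->3 ok
  [2] x  {2}  => 2  3->2 ok
  [3] w  {1}  => 1  2->1 ok
  [4] z  {0,3}  => 0  1->0 ok
  [5] z  {0,3}  => 3  0->3 ok
  [6] y  {4}  => 4  3->4 ok
  [7] w  {1}  => 1  4->1 ok
  [8] x  {2}  => 2  1->2 ok
  [9] z  {0,3}  => 0  2->0 ok
  [10] y  {4}  => 4  0->4 ok
  [11] z  {0,3}  => 0  4->0 ok
  [12] z  {0,3}  => 0  0->0 ok
  [13] z  {0,3}  => 0  0->0 ok
  [14] z  {0,3}  => 3  0->3 ok
  [15] x  {2}  => 2  3->2 ok
  [16] w  {1}  => 1  2->1 ok
  [17] x  {2}  => 2  1->2 ok
  [18] z  {0,3}  => 0  2->0 ok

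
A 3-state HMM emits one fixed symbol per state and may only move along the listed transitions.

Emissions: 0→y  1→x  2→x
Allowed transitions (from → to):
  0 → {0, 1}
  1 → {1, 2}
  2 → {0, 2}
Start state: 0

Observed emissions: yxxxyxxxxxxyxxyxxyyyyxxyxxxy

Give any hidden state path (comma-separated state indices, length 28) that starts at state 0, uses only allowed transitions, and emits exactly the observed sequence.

0,1,1,2,0,1,1,1,2,2,2,0,1,2,0,1,2,0,0,0,0,1,2,0,1,1,2,0

  t0 'y' -> {0}, take 0 (start)
  t1 'x' -> {1,2}, take 1 (0->1 ok)
  t2 'x' -> {1,2}, take 1 (1->1 ok)
  t3 'x' -> {1,2}, take 2 (1->2 ok)
  t4 'y' -> {0}, take 0 (2->0 ok)
  t5 'x' -> {1,2}, take 1 (0->1 ok)
  t6 'x' -> {1,2}, take 1 (1->1 ok)
  t7 'x' -> {1,2}, take 1 (1->1 ok)
  t8 'x' -> {1,2}, take 2 (1->2 ok)
  t9 'x' -> {1,2}, take 2 (2->2 ok)
  t10 'x' -> {1,2}, take 2 (2->2 ok)
  t11 'y' -> {0}, take 0 (2->0 ok)
  t12 'x' -> {1,2}, take 1 (0->1 ok)
  t13 'x' -> {1,2}, take 2 (1->2 ok)
  t14 'y' -> {0}, take 0 (2->0 ok)
  t15 'x' -> {1,2}, take 1 (0->1 ok)
  t16 'x' -> {1,2}, take 2 (1->2 ok)
  t17 'y' -> {0}, take 0 (2->0 ok)
  t18 'y' -> {0}, take 0 (0->0 ok)
  t19 'y' -> {0}, take 0 (0->0 ok)
  t20 'y' -> {0}, take 0 (0->0 ok)
  t21 'x' -> {1,2}, take 1 (0->1 ok)
  t22 'x' -> {1,2}, take 2 (1->2 ok)
  t23 'y' -> {0}, take 0 (2->0 ok)
  t24 'x' -> {1,2}, take 1 (0->1 ok)
  t25 'x' -> {1,2}, take 1 (1->1 ok)
  t26 'x' -> {1,2}, take 2 (1->2 ok)
  t27 'y' -> {0}, take 0 (2->0 ok)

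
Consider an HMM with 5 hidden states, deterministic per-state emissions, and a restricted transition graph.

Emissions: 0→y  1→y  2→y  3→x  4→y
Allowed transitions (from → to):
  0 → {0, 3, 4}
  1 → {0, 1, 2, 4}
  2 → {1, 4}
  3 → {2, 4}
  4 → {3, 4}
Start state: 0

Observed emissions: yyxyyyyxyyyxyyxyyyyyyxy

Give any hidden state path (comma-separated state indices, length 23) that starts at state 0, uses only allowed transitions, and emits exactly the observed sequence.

0,4,3,2,4,4,4,3,2,4,4,3,2,4,3,2,1,1,1,0,4,3,2

  pos 0: y in {0,1,2,4}, choose 0; start
  pos 1: y in {0,1,2,4}, choose 4; 0->4 ok
  pos 2: x in {3}, choose 3; 4->3 ok
  pos 3: y in {0,1,2,4}, choose 2; 3->2 ok
  pos 4: y in {0,1,2,4}, choose 4; 2->4 ok
  pos 5: y in {0,1,2,4}, choose 4; 4->4 ok
  pos 6: y in {0,1,2,4}, choose 4; 4->4 ok
  pos 7: x in {3}, choose 3; 4->3 ok
  pos 8: y in {0,1,2,4}, choose 2; 3->2 ok
  pos 9: y in {0,1,2,4}, choose 4; 2->4 ok
  pos 10: y in {0,1,2,4}, choose 4; 4->4 ok
  pos 11: x in {3}, choose 3; 4->3 ok
  pos 12: y in {0,1,2,4}, choose 2; 3->2 ok
  pos 13: y in {0,1,2,4}, choose 4; 2->4 ok
  pos 14: x in {3}, choose 3; 4->3 ok
  pos 15: y in {0,1,2,4}, choose 2; 3->2 ok
  pos 16: y in {0,1,2,4}, choose 1; 2->1 ok
  pos 17: y in {0,1,2,4}, choose 1; 1->1 ok
  pos 18: y in {0,1,2,4}, choose 1; 1->1 ok
  pos 19: y in {0,1,2,4}, choose 0; 1->0 ok
  pos 20: y in {0,1,2,4}, choose 4; 0->4 ok
  pos 21: x in {3}, choose 3; 4->3 ok
  pos 22: y in {0,1,2,4}, choose 2; 3->2 ok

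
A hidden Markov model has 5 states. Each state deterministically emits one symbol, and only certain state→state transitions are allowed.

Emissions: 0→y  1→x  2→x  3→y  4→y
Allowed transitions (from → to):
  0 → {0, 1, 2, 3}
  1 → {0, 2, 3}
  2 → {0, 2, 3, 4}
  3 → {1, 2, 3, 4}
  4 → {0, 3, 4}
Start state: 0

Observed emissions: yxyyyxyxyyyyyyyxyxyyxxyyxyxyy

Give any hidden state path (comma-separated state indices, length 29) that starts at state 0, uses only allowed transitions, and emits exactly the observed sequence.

0,2,4,4,0,2,3,2,0,3,4,3,4,0,0,2,3,2,4,0,1,2,0,0,1,3,2,4,4

  0: obs=y cand={0,3,4} pick 0 [start]
  1: obs=x cand={1,2} pick 2 [0->2 ok]
  2: obs=y cand={0,3,4} pick 4 [2->4 ok]
  3: obs=y cand={0,3,4} pick 4 [4->4 ok]
  4: obs=y cand={0,3,4} pick 0 [4->0 ok]
  5: obs=x cand={1,2} pick 2 [0->2 ok]
  6: obs=y cand={0,3,4} pick 3 [2->3 ok]
  7: obs=x cand={1,2} pick 2 [3->2 ok]
  8: obs=y cand={0,3,4} pick 0 [2->0 ok]
  9: obs=y cand={0,3,4} pick 3 [0->3 ok]
  10: obs=y cand={0,3,4} pick 4 [3->4 ok]
  11: obs=y cand={0,3,4} pick 3 [4->3 ok]
  12: obs=y cand={0,3,4} pick 4 [3->4 ok]
  13: obs=y cand={0,3,4} pick 0 [4->0 ok]
  14: obs=y cand={0,3,4} pick 0 [0->0 ok]
  15: obs=x cand={1,2} pick 2 [0->2 ok]
  16: obs=y cand={0,3,4} pick 3 [2->3 ok]
  17: obs=x cand={1,2} pick 2 [3->2 ok]
  18: obs=y cand={0,3,4} pick 4 [2->4 ok]
  19: obs=y cand={0,3,4} pick 0 [4->0 ok]
  20: obs=x cand={1,2} pick 1 [0->1 ok]
  21: obs=x cand={1,2} pick 2 [1->2 ok]
  22: obs=y cand={0,3,4} pick 0 [2->0 ok]
  23: obs=y cand={0,3,4} pick 0 [0->0 ok]
  24: obs=x cand={1,2} pick 1 [0->1 ok]
  25: obs=y cand={0,3,4} pick 3 [1->3 ok]
  26: obs=x cand={1,2} pick 2 [3->2 ok]
  27: obs=y cand={0,3,4} pick 4 [2->4 ok]
  28: obs=y cand={0,3,4} pick 4 [4->4 ok]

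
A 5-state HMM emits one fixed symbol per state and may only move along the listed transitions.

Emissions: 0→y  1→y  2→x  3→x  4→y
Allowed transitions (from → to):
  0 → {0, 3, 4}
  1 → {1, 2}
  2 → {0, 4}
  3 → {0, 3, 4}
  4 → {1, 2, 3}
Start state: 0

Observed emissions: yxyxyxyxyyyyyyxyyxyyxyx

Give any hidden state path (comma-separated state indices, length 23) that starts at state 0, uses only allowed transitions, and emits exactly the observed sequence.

0,3,4,3,4,2,4,2,4,1,1,1,1,1,2,4,1,2,4,1,2,4,2

  0: obs=y cand={0,1,4} pick 0 [start]
  1: obs=x cand={2,3} pick 3 [0->3 ok]
  2: obs=y cand={0,1,4} pick 4 [3->4 ok]
  3: obs=x cand={2,3} pick 3 [4->3 ok]
  4: obs=y cand={0,1,4} pick 4 [3->4 ok]
  5: obs=x cand={2,3} pick 2 [4->2 ok]
  6: obs=y cand={0,1,4} pick 4 [2->4 ok]
  7: obs=x cand={2,3} pick 2 [4->2 ok]
  8: obs=y cand={0,1,4} pick 4 [2->4 ok]
  9: obs=y cand={0,1,4} pick 1 [4->1 ok]
  10: obs=y cand={0,1,4} pick 1 [1->1 ok]
  11: obs=y cand={0,1,4} pick 1 [1->1 ok]
  12: obs=y cand={0,1,4} pick 1 [1->1 ok]
  13: obs=y cand={0,1,4} pick 1 [1->1 ok]
  14: obs=x cand={2,3} pick 2 [1->2 ok]
  15: obs=y cand={0,1,4} pick 4 [2->4 ok]
  16: obs=y cand={0,1,4} pick 1 [4->1 ok]
  17: obs=x cand={2,3} pick 2 [1->2 ok]
  18: obs=y cand={0,1,4} pick 4 [2->4 ok]
  19: obs=y cand={0,1,4} pick 1 [4->1 ok]
  20: obs=x cand={2,3} pick 2 [1->2 ok]
  21: obs=y cand={0,1,4} pick 4 [2->4 ok]
  22: obs=x cand={2,3} pick 2 [4->2 ok]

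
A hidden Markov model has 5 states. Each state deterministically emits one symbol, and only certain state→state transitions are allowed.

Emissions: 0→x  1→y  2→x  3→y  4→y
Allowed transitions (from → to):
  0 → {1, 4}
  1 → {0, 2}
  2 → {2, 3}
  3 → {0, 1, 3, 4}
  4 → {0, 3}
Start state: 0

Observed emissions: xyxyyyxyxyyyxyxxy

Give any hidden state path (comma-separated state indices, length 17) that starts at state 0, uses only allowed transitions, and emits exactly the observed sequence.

  t0 'x' -> {0,2}, take 0 (start)
  t1 'y' -> {1,3,4}, take 4 (0->4 ok)
  t2 'x' -> {0,2}, take 0 (4->0 ok)
  t3 'y' -> {1,3,4}, take 4 (0->4 ok)
  t4 'y' -> {1,3,4}, take 3 (4->3 ok)
  t5 'y' -> {1,3,4}, take 4 (3->4 ok)
  t6 'x' -> {0,2}, take 0 (4->0 ok)
  t7 'y' -> {1,3,4}, take 1 (0->1 ok)
  t8 'x' -> {0,2}, take 2 (1->2 ok)
  t9 'y' -> {1,3,4}, take 3 (2->3 ok)
  t10 'y' -> {1,3,4}, take 3 (3->3 ok)
  t11 'y' -> {1,3,4}, take 3 (3->3 ok)
  t12 'x' -> {0,2}, take 0 (3->0 ok)
  t13 'y' -> {1,3,4}, take 1 (0->1 ok)
  t14 'x' -> {0,2}, take 2 (1->2 ok)
  t15 'x' -> {0,2}, take 2 (2->2 ok)
  t16 'y' -> {1,3,4}, take 3 (2->3 ok)

0,4,0,4,3,4,0,1,2,3,3,3,0,1,2,2,3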